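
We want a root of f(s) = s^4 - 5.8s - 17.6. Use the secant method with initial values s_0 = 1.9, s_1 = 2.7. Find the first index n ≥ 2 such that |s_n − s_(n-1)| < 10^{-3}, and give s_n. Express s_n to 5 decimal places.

f(1.9) = -15.5879000, f(2.7) = 19.8841000
s_2 = 2.7000000 − 19.8841000·(0.8000000)/(35.4720000) = 2.2515539;  |Δ| = 0.4484461
f(2.2515539) = -4.9592334
s_3 = 2.2515539 − (-4.9592334)·(-0.4484461)/(-24.8433334) = 2.3410728;  |Δ| = 0.0895189
f(2.3410728) = -1.1410045
s_4 = 2.3410728 − (-1.1410045)·(0.0895189)/(3.8182289) = 2.3678239;  |Δ| = 0.0267510
f(2.3678239) = 0.1004711
s_5 = 2.3678239 − 0.1004711·(0.0267510)/(1.2414756) = 2.3656589;  |Δ| = 0.0021649
f(2.3656589) = -0.0017760
s_6 = 2.3656589 − (-0.0017760)·(-0.0021649)/(-0.1022471) = 2.3656965;  |Δ| = 0.0000376
|s_6 − s_5| = 0.0000376 < 10^{-3}

n = 6, s_n = 2.36570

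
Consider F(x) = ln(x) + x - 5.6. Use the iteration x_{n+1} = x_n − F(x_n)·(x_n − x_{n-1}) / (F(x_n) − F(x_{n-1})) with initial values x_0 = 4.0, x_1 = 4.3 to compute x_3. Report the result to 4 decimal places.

F(4.0) = -0.213706, F(4.3) = 0.158615
x_2 = 4.300000 − 0.158615·(4.300000 − 4.000000) / (0.158615 − (-0.213706)) = 4.300000 − (0.047585)/(0.372321) = 4.172195
F(4.172195) = 0.000637
x_3 = 4.172195 − 0.000637·(4.172195 − 4.300000) / (0.000637 − 0.158615) = 4.172195 − (-0.000081)/(-0.157978) = 4.171679

4.1717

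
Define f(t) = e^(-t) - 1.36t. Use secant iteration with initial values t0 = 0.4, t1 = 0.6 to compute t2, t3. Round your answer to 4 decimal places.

f(0.4) = 0.126320, f(0.6) = -0.267188
t2 = 0.600000 − (-0.267188)·(0.600000 − 0.400000) / (-0.267188 − 0.126320) = 0.600000 − (-0.053438)/(-0.393508) = 0.464202
f(0.464202) = -0.002678
t3 = 0.464202 − (-0.002678)·(0.464202 − 0.600000) / (-0.002678 − (-0.267188)) = 0.464202 − (0.000364)/(0.264510) = 0.462827

0.4642, 0.4628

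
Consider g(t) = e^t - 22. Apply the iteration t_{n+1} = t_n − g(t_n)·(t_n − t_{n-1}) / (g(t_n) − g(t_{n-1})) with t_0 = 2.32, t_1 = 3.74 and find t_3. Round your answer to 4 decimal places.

3.0178

g(2.32) = -11.824326, g(3.74) = 20.097990
t_2 = 3.740000 − 20.097990·(3.740000 − 2.320000) / (20.097990 − (-11.824326)) = 3.740000 − (28.539146)/(31.922316) = 2.845981
g(2.845981) = -4.781552
t_3 = 2.845981 − (-4.781552)·(2.845981 − 3.740000) / (-4.781552 − 20.097990) = 2.845981 − (4.274797)/(-24.879543) = 3.017801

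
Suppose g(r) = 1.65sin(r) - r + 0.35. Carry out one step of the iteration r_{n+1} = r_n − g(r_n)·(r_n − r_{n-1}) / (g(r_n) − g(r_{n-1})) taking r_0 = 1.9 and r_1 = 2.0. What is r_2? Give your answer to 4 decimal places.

1.9071

g(1.9) = 0.011395, g(2.0) = -0.149659
r_2 = 2.000000 − (-0.149659)·(2.000000 − 1.900000) / (-0.149659 − 0.011395) = 2.000000 − (-0.014966)/(-0.161054) = 1.907075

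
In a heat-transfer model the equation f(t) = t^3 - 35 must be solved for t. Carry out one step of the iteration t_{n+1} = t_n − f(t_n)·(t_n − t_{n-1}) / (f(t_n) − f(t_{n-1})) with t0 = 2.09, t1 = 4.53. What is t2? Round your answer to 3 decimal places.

f(2.09) = -25.87067, f(4.53) = 57.95968
t2 = 4.53000 − 57.95968·(4.53000 − 2.09000) / (57.95968 − (-25.87067)) = 4.53000 − (141.42161)/(83.83035) = 2.84300

2.843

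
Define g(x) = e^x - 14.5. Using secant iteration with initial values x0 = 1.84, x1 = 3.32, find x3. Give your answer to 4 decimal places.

2.5948

g(1.84) = -8.203462, g(3.32) = 13.160351
x2 = 3.320000 − 13.160351·(3.320000 − 1.840000) / (13.160351 − (-8.203462)) = 3.320000 − (19.477319)/(21.363812) = 2.408303
g(2.408303) = -3.384915
x3 = 2.408303 − (-3.384915)·(2.408303 − 3.320000) / (-3.384915 − 13.160351) = 2.408303 − (3.086016)/(-16.545265) = 2.594823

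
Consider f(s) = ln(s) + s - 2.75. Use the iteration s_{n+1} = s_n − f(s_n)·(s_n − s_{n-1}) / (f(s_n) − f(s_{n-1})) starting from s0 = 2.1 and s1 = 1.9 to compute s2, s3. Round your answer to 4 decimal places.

2.0387, 2.0380

f(2.1) = 0.091937, f(1.9) = -0.208146
s2 = 1.900000 − (-0.208146)·(1.900000 − 2.100000) / (-0.208146 − 0.091937) = 1.900000 − (0.041629)/(-0.300083) = 2.038725
f(2.038725) = 0.001050
s3 = 2.038725 − 0.001050·(2.038725 − 1.900000) / (0.001050 − (-0.208146)) = 2.038725 − (0.000146)/(0.209196) = 2.038029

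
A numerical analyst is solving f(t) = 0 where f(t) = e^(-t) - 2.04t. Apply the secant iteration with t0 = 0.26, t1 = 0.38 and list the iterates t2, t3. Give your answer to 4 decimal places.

0.3470, 0.3466

f(0.26) = 0.240652, f(0.38) = -0.091339
t2 = 0.380000 − (-0.091339)·(0.380000 − 0.260000) / (-0.091339 − 0.240652) = 0.380000 − (-0.010961)/(-0.331990) = 0.346985
f(0.346985) = -0.001034
t3 = 0.346985 − (-0.001034)·(0.346985 − 0.380000) / (-0.001034 − (-0.091339)) = 0.346985 − (0.000034)/(0.090305) = 0.346607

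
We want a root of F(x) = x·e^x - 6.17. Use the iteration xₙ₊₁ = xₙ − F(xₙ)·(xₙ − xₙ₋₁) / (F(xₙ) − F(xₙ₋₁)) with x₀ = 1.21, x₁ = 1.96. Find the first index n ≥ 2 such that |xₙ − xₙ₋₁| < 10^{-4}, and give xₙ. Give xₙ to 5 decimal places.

n = 6, xₙ = 1.44890

F(1.21) = -2.1122836, F(1.96) = 7.7446810
x₂ = 1.9600000 − 7.7446810·(0.7500000)/(9.8569646) = 1.3707201;  |Δ| = 0.5892799
F(1.3707201) = -0.7718496
x₃ = 1.3707201 − (-0.7718496)·(-0.5892799)/(-8.5165306) = 1.4241263;  |Δ| = 0.0534062
F(1.4241263) = -0.2538563
x₄ = 1.4241263 − (-0.2538563)·(0.0534062)/(0.5179933) = 1.4502994;  |Δ| = 0.0261731
F(1.4502994) = 0.0146442
x₅ = 1.4502994 − 0.0146442·(0.0261731)/(0.2685004) = 1.4488719;  |Δ| = 0.0014275
F(1.4488719) = -0.0002568
x₆ = 1.4488719 − (-0.0002568)·(-0.0014275)/(-0.0149010) = 1.4488965;  |Δ| = 0.0000246
|x₆ − x₅| = 0.0000246 < 10^{-4}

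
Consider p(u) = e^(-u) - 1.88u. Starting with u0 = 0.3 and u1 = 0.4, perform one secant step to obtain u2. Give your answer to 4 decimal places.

0.3684

p(0.3) = 0.176818, p(0.4) = -0.081680
u2 = 0.400000 − (-0.081680)·(0.400000 − 0.300000) / (-0.081680 − 0.176818) = 0.400000 − (-0.008168)/(-0.258498) = 0.368402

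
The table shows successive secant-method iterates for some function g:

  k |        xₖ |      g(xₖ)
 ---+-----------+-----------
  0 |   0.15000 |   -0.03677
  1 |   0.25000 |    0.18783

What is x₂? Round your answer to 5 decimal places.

x₂ = 0.25000 − 0.18783·(0.25000 − 0.15000) / (0.18783 − (-0.03677))
   = 0.25000 − (0.0187830)/(0.2246000) = 0.1663713

0.16637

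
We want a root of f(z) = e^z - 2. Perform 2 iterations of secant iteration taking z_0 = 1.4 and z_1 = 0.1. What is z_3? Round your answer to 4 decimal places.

0.7605

f(1.4) = 2.055200, f(0.1) = -0.894829
z_2 = 0.100000 − (-0.894829)·(0.100000 − 1.400000) / (-0.894829 − 2.055200) = 0.100000 − (1.163278)/(-2.950029) = 0.494328
f(0.494328) = -0.360604
z_3 = 0.494328 − (-0.360604)·(0.494328 − 0.100000) / (-0.360604 − (-0.894829)) = 0.494328 − (-0.142196)/(0.534225) = 0.760501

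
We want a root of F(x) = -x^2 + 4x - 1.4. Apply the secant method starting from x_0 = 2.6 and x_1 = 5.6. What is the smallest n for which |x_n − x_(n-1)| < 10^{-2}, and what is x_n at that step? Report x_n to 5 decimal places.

n = 6, x_n = 3.61242

F(2.6) = 2.2400000, F(5.6) = -10.3600000
x_2 = 5.6000000 − (-10.3600000)·(3.0000000)/(-12.6000000) = 3.1333333;  |Δ| = 2.4666667
F(3.1333333) = 1.3155556
x_3 = 3.1333333 − 1.3155556·(-2.4666667)/(11.6755556) = 3.4112676;  |Δ| = 0.2779343
F(3.4112676) = 0.6083237
x_4 = 3.4112676 − 0.6083237·(0.2779343)/(-0.7072318) = 3.6503321;  |Δ| = 0.2390645
F(3.6503321) = -0.1235961
x_5 = 3.6503321 − (-0.1235961)·(0.2390645)/(-0.7319198) = 3.6099623;  |Δ| = 0.0403698
F(3.6099623) = 0.0080213
x_6 = 3.6099623 − 0.0080213·(-0.0403698)/(0.1316173) = 3.6124226;  |Δ| = 0.0024603
|x_6 − x_5| = 0.0024603 < 10^{-2}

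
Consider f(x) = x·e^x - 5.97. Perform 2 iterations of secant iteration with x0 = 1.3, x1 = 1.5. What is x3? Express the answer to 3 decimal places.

f(1.3) = -1.19991, f(1.5) = 0.75253
x2 = 1.50000 − 0.75253·(1.50000 − 1.30000) / (0.75253 − (-1.19991)) = 1.50000 − (0.15051)/(1.95245) = 1.42291
f(1.42291) = -0.06606
x3 = 1.42291 − (-0.06606)·(1.42291 − 1.50000) / (-0.06606 − 0.75253) = 1.42291 − (0.00509)/(-0.81859) = 1.42913

1.429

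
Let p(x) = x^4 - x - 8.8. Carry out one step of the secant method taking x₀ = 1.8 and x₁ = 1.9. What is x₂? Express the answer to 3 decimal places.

p(1.8) = -0.10240, p(1.9) = 2.33210
x₂ = 1.90000 − 2.33210·(1.90000 − 1.80000) / (2.33210 − (-0.10240)) = 1.90000 − (0.23321)/(2.43450) = 1.80421

1.804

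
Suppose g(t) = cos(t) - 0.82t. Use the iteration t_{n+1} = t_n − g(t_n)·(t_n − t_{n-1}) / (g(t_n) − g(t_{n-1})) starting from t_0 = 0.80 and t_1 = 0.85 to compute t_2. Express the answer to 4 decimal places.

g(0.80) = 0.040707, g(0.85) = -0.037017
t_2 = 0.850000 − (-0.037017)·(0.850000 − 0.800000) / (-0.037017 − 0.040707) = 0.850000 − (-0.001851)/(-0.077724) = 0.826187

0.8262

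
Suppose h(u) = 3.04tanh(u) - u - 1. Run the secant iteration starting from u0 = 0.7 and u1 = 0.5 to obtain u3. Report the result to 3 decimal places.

h(0.7) = 0.13728, h(0.5) = -0.09516
u2 = 0.50000 − (-0.09516)·(0.50000 − 0.70000) / (-0.09516 − 0.13728) = 0.50000 − (0.01903)/(-0.23244) = 0.58188
h(0.58188) = 0.01117
u3 = 0.58188 − 0.01117·(0.58188 − 0.50000) / (0.01117 − (-0.09516)) = 0.58188 − (0.00092)/(0.10634) = 0.57328

0.573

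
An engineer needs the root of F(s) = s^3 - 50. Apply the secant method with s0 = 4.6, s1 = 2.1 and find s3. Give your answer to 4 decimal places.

F(4.6) = 47.336000, F(2.1) = -40.739000
s2 = 2.100000 − (-40.739000)·(2.100000 − 4.600000) / (-40.739000 − 47.336000) = 2.100000 − (101.847500)/(-88.075000) = 3.256372
F(3.256372) = -15.469553
s3 = 3.256372 − (-15.469553)·(3.256372 − 2.100000) / (-15.469553 − (-40.739000)) = 3.256372 − (-17.888564)/(25.269447) = 3.964285

3.9643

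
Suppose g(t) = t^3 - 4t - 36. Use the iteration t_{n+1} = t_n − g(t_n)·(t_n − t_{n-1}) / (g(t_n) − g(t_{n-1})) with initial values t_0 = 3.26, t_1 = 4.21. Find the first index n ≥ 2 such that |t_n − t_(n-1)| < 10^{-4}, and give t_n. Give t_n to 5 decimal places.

n = 6, t_n = 3.70396

g(3.26) = -14.3940240, g(4.21) = 21.7784610
t_2 = 4.2100000 − 21.7784610·(0.9500000)/(36.1724850) = 3.6380311;  |Δ| = 0.5719689
g(3.6380311) = -2.4018010
t_3 = 3.6380311 − (-2.4018010)·(-0.5719689)/(-24.1802620) = 3.6948442;  |Δ| = 0.0568131
g(3.6948442) = -0.3378322
t_4 = 3.6948442 − (-0.3378322)·(0.0568131)/(2.0639687) = 3.7041434;  |Δ| = 0.0092992
g(3.7041434) = 0.0067855
t_5 = 3.7041434 − 0.0067855·(0.0092992)/(0.3446177) = 3.7039603;  |Δ| = 0.0001831
g(3.7039603) = -0.0000185
t_6 = 3.7039603 − (-0.0000185)·(-0.0001831)/(-0.0068040) = 3.7039608;  |Δ| = 0.0000005
|t_6 − t_5| = 0.0000005 < 10^{-4}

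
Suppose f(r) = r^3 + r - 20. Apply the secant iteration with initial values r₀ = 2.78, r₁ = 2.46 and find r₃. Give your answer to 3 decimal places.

f(2.78) = 4.26495, f(2.46) = -2.65306
r₂ = 2.46000 − (-2.65306)·(2.46000 − 2.78000) / (-2.65306 − 4.26495) = 2.46000 − (0.84898)/(-6.91802) = 2.58272
f(2.58272) = -0.18939
r₃ = 2.58272 − (-0.18939)·(2.58272 − 2.46000) / (-0.18939 − (-2.65306)) = 2.58272 − (-0.02324)/(2.46367) = 2.59215

2.592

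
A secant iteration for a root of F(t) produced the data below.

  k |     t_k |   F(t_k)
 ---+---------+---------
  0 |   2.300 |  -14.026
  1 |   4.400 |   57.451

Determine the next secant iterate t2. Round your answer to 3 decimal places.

t2 = 4.400 − 57.451·(4.400 − 2.300) / (57.451 − (-14.026))
   = 4.400 − (120.64710)/(71.47700) = 2.71209

2.712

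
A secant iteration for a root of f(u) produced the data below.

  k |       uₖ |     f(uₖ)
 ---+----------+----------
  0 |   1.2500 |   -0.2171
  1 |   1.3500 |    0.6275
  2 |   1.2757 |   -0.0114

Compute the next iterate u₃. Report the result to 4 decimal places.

1.2770

u₃ = 1.2757 − (-0.0114)·(1.2757 − 1.3500) / (-0.0114 − 0.6275)
   = 1.2757 − (0.000847)/(-0.638900) = 1.277026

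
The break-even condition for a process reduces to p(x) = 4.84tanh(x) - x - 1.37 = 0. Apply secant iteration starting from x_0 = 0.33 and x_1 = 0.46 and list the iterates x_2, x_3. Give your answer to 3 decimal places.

p(0.33) = -0.15836, p(0.46) = 0.25161
x_2 = 0.46000 − 0.25161·(0.46000 − 0.33000) / (0.25161 − (-0.15836)) = 0.46000 − (0.03271)/(0.40997) = 0.38022
p(0.38022) = 0.00619
x_3 = 0.38022 − 0.00619·(0.38022 − 0.46000) / (0.00619 − 0.25161) = 0.38022 − (-0.00049)/(-0.24541) = 0.37820

0.380, 0.378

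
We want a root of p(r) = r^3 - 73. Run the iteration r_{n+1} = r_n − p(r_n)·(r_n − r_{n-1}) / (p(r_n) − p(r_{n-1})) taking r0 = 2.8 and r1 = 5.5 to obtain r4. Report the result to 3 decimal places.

4.192

p(2.8) = -51.04800, p(5.5) = 93.37500
r2 = 5.50000 − 93.37500·(5.50000 − 2.80000) / (93.37500 − (-51.04800)) = 5.50000 − (252.11250)/(144.42300) = 3.75435
p(3.75435) = -20.08204
r3 = 3.75435 − (-20.08204)·(3.75435 − 5.50000) / (-20.08204 − 93.37500) = 3.75435 − (35.05628)/(-113.45704) = 4.06333
p(4.06333) = -5.91180
r4 = 4.06333 − (-5.91180)·(4.06333 − 3.75435) / (-5.91180 − (-20.08204)) = 4.06333 − (-1.82665)/(14.17024) = 4.19224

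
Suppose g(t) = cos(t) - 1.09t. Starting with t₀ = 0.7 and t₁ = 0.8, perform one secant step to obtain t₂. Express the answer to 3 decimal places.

0.701

g(0.7) = 0.00184, g(0.8) = -0.17529
t₂ = 0.80000 − (-0.17529)·(0.80000 − 0.70000) / (-0.17529 − 0.00184) = 0.80000 − (-0.01753)/(-0.17714) = 0.70104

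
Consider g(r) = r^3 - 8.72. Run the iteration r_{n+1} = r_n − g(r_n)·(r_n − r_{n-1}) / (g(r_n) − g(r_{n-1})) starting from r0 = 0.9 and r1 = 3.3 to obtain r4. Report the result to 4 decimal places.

g(0.9) = -7.991000, g(3.3) = 27.217000
r2 = 3.300000 − 27.217000·(3.300000 − 0.900000) / (27.217000 − (-7.991000)) = 3.300000 − (65.320800)/(35.208000) = 1.444717
g(1.444717) = -5.704576
r3 = 1.444717 − (-5.704576)·(1.444717 − 3.300000) / (-5.704576 − 27.217000) = 1.444717 − (10.583601)/(-32.921576) = 1.766196
g(1.766196) = -3.210440
r4 = 1.766196 − (-3.210440)·(1.766196 − 1.444717) / (-3.210440 − (-5.704576)) = 1.766196 − (-1.032090)/(2.494136) = 2.180003

2.1800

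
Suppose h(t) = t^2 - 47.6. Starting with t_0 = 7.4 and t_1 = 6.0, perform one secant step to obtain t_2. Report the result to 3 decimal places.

h(7.4) = 7.16000, h(6.0) = -11.60000
t_2 = 6.00000 − (-11.60000)·(6.00000 − 7.40000) / (-11.60000 − 7.16000) = 6.00000 − (16.24000)/(-18.76000) = 6.86567

6.866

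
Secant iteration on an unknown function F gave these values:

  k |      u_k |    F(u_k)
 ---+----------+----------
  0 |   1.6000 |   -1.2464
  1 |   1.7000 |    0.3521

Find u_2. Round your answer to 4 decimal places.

u_2 = 1.7000 − 0.3521·(1.7000 − 1.6000) / (0.3521 − (-1.2464))
   = 1.7000 − (0.035210)/(1.598500) = 1.677973

1.6780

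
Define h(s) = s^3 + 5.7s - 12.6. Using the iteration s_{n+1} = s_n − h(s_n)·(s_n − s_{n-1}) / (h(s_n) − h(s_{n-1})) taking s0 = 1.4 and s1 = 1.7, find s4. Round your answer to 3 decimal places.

h(1.4) = -1.87600, h(1.7) = 2.00300
s2 = 1.70000 − 2.00300·(1.70000 − 1.40000) / (2.00300 − (-1.87600)) = 1.70000 − (0.60090)/(3.87900) = 1.54509
h(1.54509) = -0.10440
s3 = 1.54509 − (-0.10440)·(1.54509 − 1.70000) / (-0.10440 − 2.00300) = 1.54509 − (0.01617)/(-2.10740) = 1.55276
h(1.55276) = -0.00542
s4 = 1.55276 − (-0.00542)·(1.55276 − 1.54509) / (-0.00542 − (-0.10440)) = 1.55276 − (-0.00004)/(0.09898) = 1.55318

1.553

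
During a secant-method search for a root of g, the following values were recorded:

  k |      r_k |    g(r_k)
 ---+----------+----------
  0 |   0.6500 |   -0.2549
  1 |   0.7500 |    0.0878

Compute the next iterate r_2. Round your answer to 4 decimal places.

0.7244

r_2 = 0.7500 − 0.0878·(0.7500 − 0.6500) / (0.0878 − (-0.2549))
   = 0.7500 − (0.008780)/(0.342700) = 0.724380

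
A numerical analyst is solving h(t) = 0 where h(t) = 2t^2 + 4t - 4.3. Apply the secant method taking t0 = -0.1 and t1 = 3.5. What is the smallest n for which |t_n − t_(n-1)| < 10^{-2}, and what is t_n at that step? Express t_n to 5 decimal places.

h(-0.1) = -4.6800000, h(3.5) = 34.2000000
t2 = 3.5000000 − 34.2000000·(3.6000000)/(38.8800000) = 0.3333333;  |Δ| = 3.1666667
h(0.3333333) = -2.7444444
t3 = 0.3333333 − (-2.7444444)·(-3.1666667)/(-36.9444444) = 0.5685714;  |Δ| = 0.2352381
h(0.5685714) = -1.3791673
t4 = 0.5685714 − (-1.3791673)·(0.2352381)/(1.3652771) = 0.8062028;  |Δ| = 0.2376314
h(0.8062028) = 0.2247373
t5 = 0.8062028 − 0.2247373·(0.2376314)/(1.6039046) = 0.7729062;  |Δ| = 0.0332966
h(0.7729062) = -0.0136073
t6 = 0.7729062 − (-0.0136073)·(-0.0332966)/(-0.2383446) = 0.7748071;  |Δ| = 0.0019009
|t6 − t5| = 0.0019009 < 10^{-2}

n = 6, t_n = 0.77481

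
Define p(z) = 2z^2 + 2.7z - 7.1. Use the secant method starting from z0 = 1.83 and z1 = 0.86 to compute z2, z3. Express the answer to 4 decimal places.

1.2683, 1.3342

p(1.83) = 4.538800, p(0.86) = -3.298800
z2 = 0.860000 − (-3.298800)·(0.860000 − 1.830000) / (-3.298800 − 4.538800) = 0.860000 − (3.199836)/(-7.837600) = 1.268267
p(1.268267) = -0.458674
z3 = 1.268267 − (-0.458674)·(1.268267 − 0.860000) / (-0.458674 − (-3.298800)) = 1.268267 − (-0.187262)/(2.840126) = 1.334202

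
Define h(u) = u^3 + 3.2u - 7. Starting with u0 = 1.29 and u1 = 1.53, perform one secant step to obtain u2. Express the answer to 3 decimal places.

h(1.29) = -0.72531, h(1.53) = 1.47758
u2 = 1.53000 − 1.47758·(1.53000 − 1.29000) / (1.47758 − (-0.72531)) = 1.53000 − (0.35462)/(2.20289) = 1.36902

1.369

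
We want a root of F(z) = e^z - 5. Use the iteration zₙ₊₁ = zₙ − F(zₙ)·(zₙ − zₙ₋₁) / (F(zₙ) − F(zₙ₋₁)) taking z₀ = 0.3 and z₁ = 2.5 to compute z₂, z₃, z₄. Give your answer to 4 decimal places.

F(0.3) = -3.650141, F(2.5) = 7.182494
z₂ = 2.500000 − 7.182494·(2.500000 − 0.300000) / (7.182494 − (-3.650141)) = 2.500000 − (15.801487)/(10.832635) = 1.041307
F(1.041307) = -2.167082
z₃ = 1.041307 − (-2.167082)·(1.041307 − 2.500000) / (-2.167082 − 7.182494) = 1.041307 − (3.161107)/(-9.349576) = 1.379409
F(1.379409) = -1.027447
z₄ = 1.379409 − (-1.027447)·(1.379409 − 1.041307) / (-1.027447 − (-2.167082)) = 1.379409 − (-0.347382)/(1.139635) = 1.684227

1.0413, 1.3794, 1.6842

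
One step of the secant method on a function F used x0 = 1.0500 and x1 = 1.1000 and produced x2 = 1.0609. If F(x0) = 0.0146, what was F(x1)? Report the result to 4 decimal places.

The secant line through (1.0500, 0.0146) and (1.1000, F(x1)) crosses zero at x2 = 1.0609.
So (1.0500, 0.0146), (1.1000, F(x1)), (1.0609, 0) are collinear:
F(x1) = 0.0146 · (1.1000 − 1.0609) / (1.0500 − 1.0609) = 0.0146 · (0.039100)/(-0.010900) = -0.052372

-0.0524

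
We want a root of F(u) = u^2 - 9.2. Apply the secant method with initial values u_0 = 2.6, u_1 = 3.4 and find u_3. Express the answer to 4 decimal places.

F(2.6) = -2.440000, F(3.4) = 2.360000
u_2 = 3.400000 − 2.360000·(3.400000 − 2.600000) / (2.360000 − (-2.440000)) = 3.400000 − (1.888000)/(4.800000) = 3.006667
F(3.006667) = -0.159956
u_3 = 3.006667 − (-0.159956)·(3.006667 − 3.400000) / (-0.159956 − 2.360000) = 3.006667 − (0.062916)/(-2.519956) = 3.031634

3.0316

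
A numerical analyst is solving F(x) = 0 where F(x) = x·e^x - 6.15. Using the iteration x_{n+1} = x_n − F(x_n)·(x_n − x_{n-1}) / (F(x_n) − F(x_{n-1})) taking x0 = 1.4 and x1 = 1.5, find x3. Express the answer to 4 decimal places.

F(1.4) = -0.472720, F(1.5) = 0.572534
x2 = 1.500000 − 0.572534·(1.500000 − 1.400000) / (0.572534 − (-0.472720)) = 1.500000 − (0.057253)/(1.045254) = 1.445225
F(1.445225) = -0.018186
x3 = 1.445225 − (-0.018186)·(1.445225 − 1.500000) / (-0.018186 − 0.572534) = 1.445225 − (0.000996)/(-0.590719) = 1.446912

1.4469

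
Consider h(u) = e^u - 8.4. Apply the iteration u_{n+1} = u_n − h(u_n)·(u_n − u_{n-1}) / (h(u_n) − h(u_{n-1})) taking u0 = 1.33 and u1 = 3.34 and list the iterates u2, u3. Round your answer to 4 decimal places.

h(1.33) = -4.618957, h(3.34) = 19.819127
u2 = 3.340000 − 19.819127·(3.340000 − 1.330000) / (19.819127 − (-4.618957)) = 3.340000 − (39.836445)/(24.438083) = 1.709903
h(1.709903) = -2.871574
u3 = 1.709903 − (-2.871574)·(1.709903 − 3.340000) / (-2.871574 − 19.819127) = 1.709903 − (4.680945)/(-22.690701) = 1.916197

1.7099, 1.9162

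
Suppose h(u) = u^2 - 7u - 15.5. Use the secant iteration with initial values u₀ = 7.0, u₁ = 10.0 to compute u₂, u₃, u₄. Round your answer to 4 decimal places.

8.5500, 8.7446, 8.7683

h(7.0) = -15.500000, h(10.0) = 14.500000
u₂ = 10.000000 − 14.500000·(10.000000 − 7.000000) / (14.500000 − (-15.500000)) = 10.000000 − (43.500000)/(30.000000) = 8.550000
h(8.550000) = -2.247500
u₃ = 8.550000 − (-2.247500)·(8.550000 − 10.000000) / (-2.247500 − 14.500000) = 8.550000 − (3.258875)/(-16.747500) = 8.744589
h(8.744589) = -0.244289
u₄ = 8.744589 − (-0.244289)·(8.744589 − 8.550000) / (-0.244289 − (-2.247500)) = 8.744589 − (-0.047536)/(2.003211) = 8.768319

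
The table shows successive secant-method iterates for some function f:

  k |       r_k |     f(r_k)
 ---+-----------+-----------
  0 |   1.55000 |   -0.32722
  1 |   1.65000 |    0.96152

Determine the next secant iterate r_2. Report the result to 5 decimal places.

r_2 = 1.65000 − 0.96152·(1.65000 − 1.55000) / (0.96152 − (-0.32722))
   = 1.65000 − (0.0961520)/(1.2887400) = 1.5753907

1.57539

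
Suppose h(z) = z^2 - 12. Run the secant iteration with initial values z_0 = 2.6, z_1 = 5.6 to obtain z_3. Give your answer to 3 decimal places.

3.410

h(2.6) = -5.24000, h(5.6) = 19.36000
z_2 = 5.60000 − 19.36000·(5.60000 − 2.60000) / (19.36000 − (-5.24000)) = 5.60000 − (58.08000)/(24.60000) = 3.23902
h(3.23902) = -1.50872
z_3 = 3.23902 − (-1.50872)·(3.23902 − 5.60000) / (-1.50872 − 19.36000) = 3.23902 − (3.56205)/(-20.86872) = 3.40971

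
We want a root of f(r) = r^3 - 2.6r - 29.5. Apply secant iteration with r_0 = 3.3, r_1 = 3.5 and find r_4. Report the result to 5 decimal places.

f(3.3) = -2.1430000, f(3.5) = 4.2750000
r_2 = 3.5000000 − 4.2750000·(3.5000000 − 3.3000000) / (4.2750000 − (-2.1430000)) = 3.5000000 − (0.8550000)/(6.4180000) = 3.3667809
f(3.3667809) = -0.0904487
r_3 = 3.3667809 − (-0.0904487)·(3.3667809 − 3.5000000) / (-0.0904487 − 4.2750000) = 3.3667809 − (0.0120495)/(-4.3654487) = 3.3695411
f(3.3695411) = -0.0036860
r_4 = 3.3695411 − (-0.0036860)·(3.3695411 − 3.3667809) / (-0.0036860 − (-0.0904487)) = 3.3695411 − (-0.0000102)/(0.0867627) = 3.3696584

3.36966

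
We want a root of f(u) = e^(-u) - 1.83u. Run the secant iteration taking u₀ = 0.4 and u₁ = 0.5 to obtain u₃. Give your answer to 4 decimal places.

f(0.4) = -0.061680, f(0.5) = -0.308469
u₂ = 0.500000 − (-0.308469)·(0.500000 − 0.400000) / (-0.308469 − (-0.061680)) = 0.500000 − (-0.030847)/(-0.246789) = 0.375007
f(0.375007) = 0.001022
u₃ = 0.375007 − 0.001022·(0.375007 − 0.500000) / (0.001022 − (-0.308469)) = 0.375007 − (-0.000128)/(0.309491) = 0.375420

0.3754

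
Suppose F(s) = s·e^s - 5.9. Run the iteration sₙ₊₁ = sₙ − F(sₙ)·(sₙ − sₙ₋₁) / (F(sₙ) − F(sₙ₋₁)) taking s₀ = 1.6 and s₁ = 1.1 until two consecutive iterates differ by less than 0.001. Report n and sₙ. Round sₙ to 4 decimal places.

F(1.6) = 2.024852, F(1.1) = -2.595417
s₂ = 1.100000 − (-2.595417)·(-0.500000)/(-4.620269) = 1.380873;  |Δ| = 0.280873
F(1.380873) = -0.406372
s₃ = 1.380873 − (-0.406372)·(0.280873)/(2.189045) = 1.433014;  |Δ| = 0.052141
F(1.433014) = 0.106209
s₄ = 1.433014 − 0.106209·(0.052141)/(0.512582) = 1.422210;  |Δ| = 0.010804
F(1.422210) = -0.003127
s₅ = 1.422210 − (-0.003127)·(-0.010804)/(-0.109337) = 1.422519;  |Δ| = 0.000309
|s₅ − s₄| = 0.000309 < 0.001

n = 5, sₙ = 1.4225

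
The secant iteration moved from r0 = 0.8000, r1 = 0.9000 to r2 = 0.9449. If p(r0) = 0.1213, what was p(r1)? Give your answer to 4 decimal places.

The secant line through (0.8000, 0.1213) and (0.9000, p(r1)) crosses zero at r2 = 0.9449.
So (0.8000, 0.1213), (0.9000, p(r1)), (0.9449, 0) are collinear:
p(r1) = 0.1213 · (0.9000 − 0.9449) / (0.8000 − 0.9449) = 0.1213 · (-0.044900)/(-0.144900) = 0.037587

0.0376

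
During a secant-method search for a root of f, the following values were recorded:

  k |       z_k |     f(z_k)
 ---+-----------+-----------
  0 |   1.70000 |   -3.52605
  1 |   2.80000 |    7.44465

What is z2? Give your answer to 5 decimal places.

z2 = 2.80000 − 7.44465·(2.80000 − 1.70000) / (7.44465 − (-3.52605))
   = 2.80000 − (8.1891150)/(10.9707000) = 2.0535467

2.05355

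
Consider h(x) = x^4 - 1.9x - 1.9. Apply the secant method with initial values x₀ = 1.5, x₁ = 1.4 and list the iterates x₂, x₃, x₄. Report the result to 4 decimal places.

h(1.5) = 0.312500, h(1.4) = -0.718400
x₂ = 1.400000 − (-0.718400)·(1.400000 − 1.500000) / (-0.718400 − 0.312500) = 1.400000 − (0.071840)/(-1.030900) = 1.469687
h(1.469687) = -0.026896
x₃ = 1.469687 − (-0.026896)·(1.469687 − 1.400000) / (-0.026896 − (-0.718400)) = 1.469687 − (-0.001874)/(0.691504) = 1.472397
h(1.472397) = 0.002467
x₄ = 1.472397 − 0.002467·(1.472397 − 1.469687) / (0.002467 − (-0.026896)) = 1.472397 − (0.000007)/(0.029362) = 1.472169

1.4697, 1.4724, 1.4722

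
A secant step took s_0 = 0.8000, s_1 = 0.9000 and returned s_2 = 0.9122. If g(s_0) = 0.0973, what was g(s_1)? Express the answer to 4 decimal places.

The secant line through (0.8000, 0.0973) and (0.9000, g(s_1)) crosses zero at s_2 = 0.9122.
So (0.8000, 0.0973), (0.9000, g(s_1)), (0.9122, 0) are collinear:
g(s_1) = 0.0973 · (0.9000 − 0.9122) / (0.8000 − 0.9122) = 0.0973 · (-0.012200)/(-0.112200) = 0.010580

0.0106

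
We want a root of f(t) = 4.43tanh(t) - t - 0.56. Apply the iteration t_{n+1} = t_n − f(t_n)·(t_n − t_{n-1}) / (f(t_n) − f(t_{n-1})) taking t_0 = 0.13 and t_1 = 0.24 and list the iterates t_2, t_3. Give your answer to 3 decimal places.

f(0.13) = -0.11732, f(0.24) = 0.24325
t_2 = 0.24000 − 0.24325·(0.24000 − 0.13000) / (0.24325 − (-0.11732)) = 0.24000 − (0.02676)/(0.36057) = 0.16579
f(0.16579) = 0.00201
t_3 = 0.16579 − 0.00201·(0.16579 − 0.24000) / (0.00201 − 0.24325) = 0.16579 − (-0.00015)/(-0.24124) = 0.16517

0.166, 0.165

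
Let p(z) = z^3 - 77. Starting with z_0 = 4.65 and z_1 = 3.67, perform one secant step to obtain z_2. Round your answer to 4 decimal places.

4.1986

p(4.65) = 23.544625, p(3.67) = -27.569137
z_2 = 3.670000 − (-27.569137)·(3.670000 − 4.650000) / (-27.569137 − 23.544625) = 3.670000 − (27.017754)/(-51.113762) = 4.198581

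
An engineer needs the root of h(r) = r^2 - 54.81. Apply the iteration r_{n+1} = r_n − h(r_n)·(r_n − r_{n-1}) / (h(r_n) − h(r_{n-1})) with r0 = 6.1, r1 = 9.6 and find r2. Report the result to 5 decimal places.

7.22102

h(6.1) = -17.6000000, h(9.6) = 37.3500000
r2 = 9.6000000 − 37.3500000·(9.6000000 − 6.1000000) / (37.3500000 − (-17.6000000)) = 9.6000000 − (130.7250000)/(54.9500000) = 7.2210191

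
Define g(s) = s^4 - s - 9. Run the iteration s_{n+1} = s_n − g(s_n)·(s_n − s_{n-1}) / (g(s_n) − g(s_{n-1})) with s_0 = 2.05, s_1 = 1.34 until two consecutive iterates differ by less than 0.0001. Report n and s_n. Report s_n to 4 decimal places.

n = 7, s_n = 1.8134

g(2.05) = 6.611006, g(1.34) = -7.115821
s_2 = 1.340000 − (-7.115821)·(-0.710000)/(-13.726827) = 1.708055;  |Δ| = 0.368055
g(1.708055) = -2.196522
s_3 = 1.708055 − (-2.196522)·(0.368055)/(4.919299) = 1.872396;  |Δ| = 0.164341
g(1.872396) = 1.418712
s_4 = 1.872396 − 1.418712·(0.164341)/(3.615235) = 1.807905;  |Δ| = 0.064492
g(1.807905) = -0.124688
s_5 = 1.807905 − (-0.124688)·(-0.064492)/(-1.543400) = 1.813115;  |Δ| = 0.005210
g(1.813115) = -0.006214
s_6 = 1.813115 − (-0.006214)·(0.005210)/(0.118473) = 1.813388;  |Δ| = 0.000273
g(1.813388) = 0.000030
s_7 = 1.813388 − 0.000030·(0.000273)/(0.006244) = 1.813387;  |Δ| = 0.000001
|s_7 − s_6| = 0.000001 < 0.0001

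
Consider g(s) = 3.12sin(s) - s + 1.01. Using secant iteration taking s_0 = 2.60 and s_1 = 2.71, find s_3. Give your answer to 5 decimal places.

g(2.60) = 0.0183643, g(2.71) = -0.3948480
s_2 = 2.7100000 − (-0.3948480)·(2.7100000 − 2.6000000) / (-0.3948480 − 0.0183643) = 2.7100000 − (-0.0434333)/(-0.4132123) = 2.6048887
g(2.6048887) = 0.0003865
s_3 = 2.6048887 − 0.0003865·(2.6048887 − 2.7100000) / (0.0003865 − (-0.3948480)) = 2.6048887 − (-0.0000406)/(0.3952345) = 2.6049915

2.60499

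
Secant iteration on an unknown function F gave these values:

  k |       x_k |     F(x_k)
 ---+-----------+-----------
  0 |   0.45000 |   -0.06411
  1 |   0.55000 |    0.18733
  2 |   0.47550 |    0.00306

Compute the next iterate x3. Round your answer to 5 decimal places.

0.47426

x3 = 0.47550 − 0.00306·(0.47550 − 0.55000) / (0.00306 − 0.18733)
   = 0.47550 − (-0.0002280)/(-0.1842700) = 0.4742628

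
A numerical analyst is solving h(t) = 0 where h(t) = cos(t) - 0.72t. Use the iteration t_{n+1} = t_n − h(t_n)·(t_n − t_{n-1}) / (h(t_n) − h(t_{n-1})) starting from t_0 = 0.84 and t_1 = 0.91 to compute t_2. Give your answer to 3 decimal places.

0.882

h(0.84) = 0.06266, h(0.91) = -0.04145
t_2 = 0.91000 − (-0.04145)·(0.91000 − 0.84000) / (-0.04145 − 0.06266) = 0.91000 − (-0.00290)/(-0.10412) = 0.88213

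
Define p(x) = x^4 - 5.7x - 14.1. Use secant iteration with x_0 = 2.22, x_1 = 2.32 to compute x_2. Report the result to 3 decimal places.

2.280

p(2.22) = -2.46487, p(2.32) = 1.64623
x_2 = 2.32000 − 1.64623·(2.32000 − 2.22000) / (1.64623 − (-2.46487)) = 2.32000 − (0.16462)/(4.11110) = 2.27996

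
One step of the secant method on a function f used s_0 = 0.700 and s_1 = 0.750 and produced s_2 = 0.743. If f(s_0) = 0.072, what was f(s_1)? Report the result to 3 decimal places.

The secant line through (0.700, 0.072) and (0.750, f(s_1)) crosses zero at s_2 = 0.743.
So (0.700, 0.072), (0.750, f(s_1)), (0.743, 0) are collinear:
f(s_1) = 0.072 · (0.750 − 0.743) / (0.700 − 0.743) = 0.072 · (0.00700)/(-0.04300) = -0.01172

-0.012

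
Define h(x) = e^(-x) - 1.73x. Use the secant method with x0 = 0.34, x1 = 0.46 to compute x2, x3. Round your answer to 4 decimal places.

0.3915, 0.3910

h(0.34) = 0.123570, h(0.46) = -0.164516
x2 = 0.460000 − (-0.164516)·(0.460000 − 0.340000) / (-0.164516 − 0.123570) = 0.460000 − (-0.019742)/(-0.288087) = 0.391472
h(0.391472) = -0.001186
x3 = 0.391472 − (-0.001186)·(0.391472 − 0.460000) / (-0.001186 − (-0.164516)) = 0.391472 − (0.000081)/(0.163330) = 0.390975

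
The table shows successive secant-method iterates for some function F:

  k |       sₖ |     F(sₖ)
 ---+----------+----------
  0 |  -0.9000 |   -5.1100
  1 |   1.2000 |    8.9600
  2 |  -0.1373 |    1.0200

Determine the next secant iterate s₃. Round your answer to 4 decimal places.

s₃ = -0.1373 − 1.0200·(-0.1373 − 1.2000) / (1.0200 − 8.9600)
   = -0.1373 − (-1.364046)/(-7.940000) = -0.309094

-0.3091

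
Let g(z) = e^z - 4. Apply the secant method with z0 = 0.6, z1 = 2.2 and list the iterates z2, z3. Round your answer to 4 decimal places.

g(0.6) = -2.177881, g(2.2) = 5.025013
z2 = 2.200000 − 5.025013·(2.200000 − 0.600000) / (5.025013 − (-2.177881)) = 2.200000 − (8.040022)/(7.202895) = 1.083779
g(1.083779) = -1.044171
z3 = 1.083779 − (-1.044171)·(1.083779 − 2.200000) / (-1.044171 − 5.025013) = 1.083779 − (1.165526)/(-6.069185) = 1.275819

1.0838, 1.2758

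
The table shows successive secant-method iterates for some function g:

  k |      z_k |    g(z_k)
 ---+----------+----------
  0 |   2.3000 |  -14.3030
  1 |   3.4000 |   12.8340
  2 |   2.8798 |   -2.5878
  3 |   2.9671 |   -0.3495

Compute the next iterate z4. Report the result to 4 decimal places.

2.9807

z4 = 2.9671 − (-0.3495)·(2.9671 − 2.8798) / (-0.3495 − (-2.5878))
   = 2.9671 − (-0.030511)/(2.238300) = 2.980731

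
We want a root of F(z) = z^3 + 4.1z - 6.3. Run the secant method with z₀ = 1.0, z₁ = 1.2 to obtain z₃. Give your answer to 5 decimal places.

F(1.0) = -1.2000000, F(1.2) = 0.3480000
z₂ = 1.2000000 − 0.3480000·(1.2000000 − 1.0000000) / (0.3480000 − (-1.2000000)) = 1.2000000 − (0.0696000)/(1.5480000) = 1.1550388
F(1.1550388) = -0.0233871
z₃ = 1.1550388 − (-0.0233871)·(1.1550388 − 1.2000000) / (-0.0233871 − 0.3480000) = 1.1550388 − (0.0010515)/(-0.3713871) = 1.1578701

1.15787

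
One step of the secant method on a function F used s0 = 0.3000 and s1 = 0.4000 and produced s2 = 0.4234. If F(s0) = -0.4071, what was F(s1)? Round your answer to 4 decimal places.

-0.0772

The secant line through (0.3000, -0.4071) and (0.4000, F(s1)) crosses zero at s2 = 0.4234.
So (0.3000, -0.4071), (0.4000, F(s1)), (0.4234, 0) are collinear:
F(s1) = -0.4071 · (0.4000 − 0.4234) / (0.3000 − 0.4234) = -0.4071 · (-0.023400)/(-0.123400) = -0.077197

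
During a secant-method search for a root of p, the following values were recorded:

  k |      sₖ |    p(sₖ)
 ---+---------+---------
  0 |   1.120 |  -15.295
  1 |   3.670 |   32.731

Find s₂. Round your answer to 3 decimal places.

1.932

s₂ = 3.670 − 32.731·(3.670 − 1.120) / (32.731 − (-15.295))
   = 3.670 − (83.46405)/(48.02600) = 1.93211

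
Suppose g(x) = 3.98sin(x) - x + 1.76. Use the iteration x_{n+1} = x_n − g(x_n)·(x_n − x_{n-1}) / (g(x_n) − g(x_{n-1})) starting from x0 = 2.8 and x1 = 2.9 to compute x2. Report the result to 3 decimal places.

g(2.8) = 0.29325, g(2.9) = -0.18779
x2 = 2.90000 − (-0.18779)·(2.90000 − 2.80000) / (-0.18779 − 0.29325) = 2.90000 − (-0.01878)/(-0.48104) = 2.86096

2.861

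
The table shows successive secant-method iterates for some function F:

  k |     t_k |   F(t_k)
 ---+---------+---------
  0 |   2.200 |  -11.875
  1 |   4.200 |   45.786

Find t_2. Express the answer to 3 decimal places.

2.612

t_2 = 4.200 − 45.786·(4.200 − 2.200) / (45.786 − (-11.875))
   = 4.200 − (91.57200)/(57.66100) = 2.61189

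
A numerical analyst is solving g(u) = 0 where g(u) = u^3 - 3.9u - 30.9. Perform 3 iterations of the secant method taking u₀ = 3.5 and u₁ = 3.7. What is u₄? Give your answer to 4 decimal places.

g(3.5) = -1.675000, g(3.7) = 5.323000
u₂ = 3.700000 − 5.323000·(3.700000 − 3.500000) / (5.323000 − (-1.675000)) = 3.700000 − (1.064600)/(6.998000) = 3.547871
g(3.547871) = -0.078272
u₃ = 3.547871 − (-0.078272)·(3.547871 − 3.700000) / (-0.078272 − 5.323000) = 3.547871 − (0.011907)/(-5.401272) = 3.550075
g(3.550075) = -0.003569
u₄ = 3.550075 − (-0.003569)·(3.550075 − 3.547871) / (-0.003569 − (-0.078272)) = 3.550075 − (-0.000008)/(0.074703) = 3.550181

3.5502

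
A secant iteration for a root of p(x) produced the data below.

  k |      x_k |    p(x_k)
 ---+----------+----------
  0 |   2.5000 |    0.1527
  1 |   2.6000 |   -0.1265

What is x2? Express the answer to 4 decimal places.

x2 = 2.6000 − (-0.1265)·(2.6000 − 2.5000) / (-0.1265 − 0.1527)
   = 2.6000 − (-0.012650)/(-0.279200) = 2.554692

2.5547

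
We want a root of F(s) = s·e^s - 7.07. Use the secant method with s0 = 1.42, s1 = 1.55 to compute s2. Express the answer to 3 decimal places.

F(1.42) = -1.19529, F(1.55) = 0.23278
s2 = 1.55000 − 0.23278·(1.55000 − 1.42000) / (0.23278 − (-1.19529)) = 1.55000 − (0.03026)/(1.42807) = 1.52881

1.529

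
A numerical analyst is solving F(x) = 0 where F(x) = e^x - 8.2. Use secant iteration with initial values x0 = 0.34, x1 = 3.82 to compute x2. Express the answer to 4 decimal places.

0.8750

F(0.34) = -6.795052, F(3.82) = 37.404208
x2 = 3.820000 − 37.404208·(3.820000 − 0.340000) / (37.404208 − (-6.795052)) = 3.820000 − (130.166645)/(44.199261) = 0.875004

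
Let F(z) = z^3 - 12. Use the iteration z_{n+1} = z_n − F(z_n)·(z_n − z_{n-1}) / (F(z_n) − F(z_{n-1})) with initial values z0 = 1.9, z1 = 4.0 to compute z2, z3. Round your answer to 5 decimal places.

2.08894, 2.18938

F(1.9) = -5.1410000, F(4.0) = 52.0000000
z2 = 4.0000000 − 52.0000000·(4.0000000 − 1.9000000) / (52.0000000 − (-5.1410000)) = 4.0000000 − (109.2000000)/(57.1410000) = 2.0889379
F(2.0889379) = -2.8845821
z3 = 2.0889379 − (-2.8845821)·(2.0889379 − 4.0000000) / (-2.8845821 − 52.0000000) = 2.0889379 − (5.5126156)/(-54.8845821) = 2.1893780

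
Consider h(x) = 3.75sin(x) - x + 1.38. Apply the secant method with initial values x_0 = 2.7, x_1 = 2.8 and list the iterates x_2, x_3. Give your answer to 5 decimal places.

h(2.7) = 0.2826746, h(2.8) = -0.1637944
x_2 = 2.8000000 − (-0.1637944)·(2.8000000 − 2.7000000) / (-0.1637944 − 0.2826746) = 2.8000000 − (-0.0163794)/(-0.4464690) = 2.7633134
h(2.7633134) = 0.0016440
x_3 = 2.7633134 − 0.0016440·(2.7633134 − 2.8000000) / (0.0016440 − (-0.1637944)) = 2.7633134 − (-0.0000603)/(0.1654384) = 2.7636779

2.76331, 2.76368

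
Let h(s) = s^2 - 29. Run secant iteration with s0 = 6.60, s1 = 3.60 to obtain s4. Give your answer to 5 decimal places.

h(6.60) = 14.5600000, h(3.60) = -16.0400000
s2 = 3.6000000 − (-16.0400000)·(3.6000000 − 6.6000000) / (-16.0400000 − 14.5600000) = 3.6000000 − (48.1200000)/(-30.6000000) = 5.1725490
h(5.1725490) = -2.2447366
s3 = 5.1725490 − (-2.2447366)·(5.1725490 − 3.6000000) / (-2.2447366 − (-16.0400000)) = 5.1725490 − (-3.5299584)/(13.7952634) = 5.4284309
h(5.4284309) = 0.4678624
s4 = 5.4284309 − 0.4678624·(5.4284309 − 5.1725490) / (0.4678624 − (-2.2447366)) = 5.4284309 − (0.1197175)/(2.7125990) = 5.3842971

5.38430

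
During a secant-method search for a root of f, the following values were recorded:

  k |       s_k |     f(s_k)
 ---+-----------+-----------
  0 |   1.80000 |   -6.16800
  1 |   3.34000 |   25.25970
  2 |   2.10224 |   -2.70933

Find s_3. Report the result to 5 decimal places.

s_3 = 2.10224 − (-2.70933)·(2.10224 − 3.34000) / (-2.70933 − 25.25970)
   = 2.10224 − (3.3535003)/(-27.9690300) = 2.2221405

2.22214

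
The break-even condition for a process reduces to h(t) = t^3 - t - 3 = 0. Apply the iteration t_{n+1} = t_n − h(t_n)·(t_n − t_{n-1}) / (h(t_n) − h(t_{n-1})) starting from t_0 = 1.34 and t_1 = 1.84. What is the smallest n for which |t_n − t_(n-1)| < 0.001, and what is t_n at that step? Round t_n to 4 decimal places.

h(1.34) = -1.933896, h(1.84) = 1.389504
t_2 = 1.840000 − 1.389504·(0.500000)/(3.323400) = 1.630951;  |Δ| = 0.209049
h(1.630951) = -0.292616
t_3 = 1.630951 − (-0.292616)·(-0.209049)/(-1.682120) = 1.667317;  |Δ| = 0.036365
h(1.667317) = -0.032267
t_4 = 1.667317 − (-0.032267)·(0.036365)/(0.260350) = 1.671824;  |Δ| = 0.004507
h(1.671824) = 0.000916
t_5 = 1.671824 − 0.000916·(0.004507)/(0.033182) = 1.671700;  |Δ| = 0.000124
|t_5 − t_4| = 0.000124 < 0.001

n = 5, t_n = 1.6717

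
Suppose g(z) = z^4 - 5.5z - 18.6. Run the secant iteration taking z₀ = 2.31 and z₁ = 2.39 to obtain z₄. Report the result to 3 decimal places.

g(2.31) = -2.83104, g(2.39) = 0.88309
z₂ = 2.39000 − 0.88309·(2.39000 − 2.31000) / (0.88309 − (-2.83104)) = 2.39000 − (0.07065)/(3.71412) = 2.37098
g(2.37098) = -0.03866
z₃ = 2.37098 − (-0.03866)·(2.37098 − 2.39000) / (-0.03866 − 0.88309) = 2.37098 − (0.00074)/(-0.92175) = 2.37178
g(2.37178) = -0.00049
z₄ = 2.37178 − (-0.00049)·(2.37178 − 2.37098) / (-0.00049 − (-0.03866)) = 2.37178 − (0.00000)/(0.03817) = 2.37179

2.372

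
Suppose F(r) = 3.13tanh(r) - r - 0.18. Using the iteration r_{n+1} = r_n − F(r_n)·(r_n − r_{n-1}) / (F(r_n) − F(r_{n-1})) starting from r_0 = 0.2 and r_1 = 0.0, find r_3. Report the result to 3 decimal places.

0.085

F(0.2) = 0.23778, F(0.0) = -0.18000
r_2 = 0.00000 − (-0.18000)·(0.00000 − 0.20000) / (-0.18000 − 0.23778) = 0.00000 − (0.03600)/(-0.41778) = 0.08617
F(0.08617) = 0.00287
r_3 = 0.08617 − 0.00287·(0.08617 − 0.00000) / (0.00287 − (-0.18000)) = 0.08617 − (0.00025)/(0.18287) = 0.08481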